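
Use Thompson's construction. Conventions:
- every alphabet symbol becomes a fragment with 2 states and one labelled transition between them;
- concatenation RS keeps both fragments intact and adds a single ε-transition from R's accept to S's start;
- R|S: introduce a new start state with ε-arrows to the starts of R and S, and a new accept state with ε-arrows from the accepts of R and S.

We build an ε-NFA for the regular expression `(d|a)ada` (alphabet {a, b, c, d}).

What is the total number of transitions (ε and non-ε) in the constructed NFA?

12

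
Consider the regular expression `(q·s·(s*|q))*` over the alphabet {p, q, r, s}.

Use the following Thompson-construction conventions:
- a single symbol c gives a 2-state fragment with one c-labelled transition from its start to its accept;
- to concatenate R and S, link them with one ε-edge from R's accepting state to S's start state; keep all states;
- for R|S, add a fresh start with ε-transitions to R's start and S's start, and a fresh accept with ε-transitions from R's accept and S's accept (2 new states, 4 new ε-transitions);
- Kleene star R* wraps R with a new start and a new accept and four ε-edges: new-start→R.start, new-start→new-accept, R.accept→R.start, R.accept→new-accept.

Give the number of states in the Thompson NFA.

14

Building bottom-up:
Each of the 4 symbol leaves contributes a 2-state fragment.
  s* = 4 states
  s*|q = 8 states
  q·s·(s*|q) = 12 states
  (q·s·(s*|q))* = 14 states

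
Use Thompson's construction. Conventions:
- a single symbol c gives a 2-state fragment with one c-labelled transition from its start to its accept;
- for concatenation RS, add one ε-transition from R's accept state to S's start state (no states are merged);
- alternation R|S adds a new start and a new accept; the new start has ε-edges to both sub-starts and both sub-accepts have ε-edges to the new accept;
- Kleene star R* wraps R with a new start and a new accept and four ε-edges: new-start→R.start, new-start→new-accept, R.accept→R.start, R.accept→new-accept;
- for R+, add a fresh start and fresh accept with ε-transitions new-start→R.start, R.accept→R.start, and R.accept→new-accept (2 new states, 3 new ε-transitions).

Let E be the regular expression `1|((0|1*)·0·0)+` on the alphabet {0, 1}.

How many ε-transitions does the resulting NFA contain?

17

By structural recursion:
Each of the 5 symbol leaves contributes 0 ε-transitions.
  1* : 4 ε-transitions
  0|1* : 8 ε-transitions
  (0|1*)·0·0 : 10 ε-transitions
  ((0|1*)·0·0)+ : 13 ε-transitions
  1|((0|1*)·0·0)+ : 17 ε-transitions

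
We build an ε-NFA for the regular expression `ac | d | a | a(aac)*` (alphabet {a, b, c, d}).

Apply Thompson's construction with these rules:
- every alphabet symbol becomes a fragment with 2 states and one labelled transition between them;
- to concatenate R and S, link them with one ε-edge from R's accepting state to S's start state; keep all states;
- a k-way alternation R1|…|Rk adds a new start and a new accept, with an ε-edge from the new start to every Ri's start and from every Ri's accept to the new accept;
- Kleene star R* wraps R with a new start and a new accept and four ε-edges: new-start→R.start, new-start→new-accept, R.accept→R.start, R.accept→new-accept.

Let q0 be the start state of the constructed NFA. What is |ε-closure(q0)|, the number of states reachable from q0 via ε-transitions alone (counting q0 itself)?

5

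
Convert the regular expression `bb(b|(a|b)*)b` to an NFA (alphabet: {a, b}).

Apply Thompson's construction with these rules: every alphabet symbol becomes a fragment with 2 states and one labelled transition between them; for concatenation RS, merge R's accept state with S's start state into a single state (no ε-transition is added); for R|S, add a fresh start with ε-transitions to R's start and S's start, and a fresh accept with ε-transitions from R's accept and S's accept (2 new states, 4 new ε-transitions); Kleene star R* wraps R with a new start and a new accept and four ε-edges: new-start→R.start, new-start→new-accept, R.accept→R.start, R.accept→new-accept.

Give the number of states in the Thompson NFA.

15

By structural recursion:
Each of the 6 symbol leaves contributes a 2-state fragment.
  a|b : 6 states
  (a|b)* : 8 states
  b|(a|b)* : 12 states
  bb(b|(a|b)*)b : 15 states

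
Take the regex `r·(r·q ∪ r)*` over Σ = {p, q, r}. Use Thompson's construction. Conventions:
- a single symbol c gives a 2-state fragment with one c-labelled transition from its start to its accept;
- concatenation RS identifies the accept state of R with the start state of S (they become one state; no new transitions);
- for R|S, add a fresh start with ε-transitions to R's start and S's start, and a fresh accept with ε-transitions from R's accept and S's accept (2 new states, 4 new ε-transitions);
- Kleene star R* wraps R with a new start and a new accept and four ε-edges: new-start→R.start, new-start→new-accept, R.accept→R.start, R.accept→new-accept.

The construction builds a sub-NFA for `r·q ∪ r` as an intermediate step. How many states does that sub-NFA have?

7

Fragment for `r·q ∪ r`:
Each of the 3 symbol leaves contributes a 2-state fragment.
  r·q : 3 states
  r·q ∪ r : 7 states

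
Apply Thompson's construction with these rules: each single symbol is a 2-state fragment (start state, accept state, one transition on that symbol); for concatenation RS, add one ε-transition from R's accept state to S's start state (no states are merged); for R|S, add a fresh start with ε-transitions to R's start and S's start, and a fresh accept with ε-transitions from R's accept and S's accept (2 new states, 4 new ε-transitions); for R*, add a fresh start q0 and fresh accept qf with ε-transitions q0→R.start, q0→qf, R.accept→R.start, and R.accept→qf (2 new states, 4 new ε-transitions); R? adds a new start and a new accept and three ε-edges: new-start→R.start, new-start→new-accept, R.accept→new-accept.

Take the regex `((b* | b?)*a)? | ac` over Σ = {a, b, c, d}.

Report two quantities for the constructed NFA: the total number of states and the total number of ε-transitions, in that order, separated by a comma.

Per subexpression:
Each of the 5 symbol leaves contributes 2 states and 0 ε-transitions.
  b* : 4 states, 4 ε-transitions
  b? : 4 states, 3 ε-transitions
  b* | b? : 10 states, 11 ε-transitions
  (b* | b?)* : 12 states, 15 ε-transitions
  (b* | b?)*a : 14 states, 16 ε-transitions
  ((b* | b?)*a)? : 16 states, 19 ε-transitions
  ac : 4 states, 1 ε-transition
  ((b* | b?)*a)? | ac : 22 states, 24 ε-transitions

22, 24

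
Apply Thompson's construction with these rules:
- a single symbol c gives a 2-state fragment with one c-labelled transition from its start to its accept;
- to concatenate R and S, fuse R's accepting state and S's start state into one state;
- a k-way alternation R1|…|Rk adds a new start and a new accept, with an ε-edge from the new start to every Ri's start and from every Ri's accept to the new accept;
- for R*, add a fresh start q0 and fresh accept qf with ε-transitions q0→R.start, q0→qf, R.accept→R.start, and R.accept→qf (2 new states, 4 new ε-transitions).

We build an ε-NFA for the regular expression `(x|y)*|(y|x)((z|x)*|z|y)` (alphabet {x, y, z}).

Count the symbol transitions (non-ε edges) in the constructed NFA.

Building bottom-up:
Each of the 8 symbol leaves contributes exactly 1 symbol transition.
  x|y = 2 symbol transitions
  (x|y)* = 2 symbol transitions
  y|x = 2 symbol transitions
  z|x = 2 symbol transitions
  (z|x)* = 2 symbol transitions
  (z|x)*|z|y = 4 symbol transitions
  (y|x)((z|x)*|z|y) = 6 symbol transitions
  (x|y)*|(y|x)((z|x)*|z|y) = 8 symbol transitions

8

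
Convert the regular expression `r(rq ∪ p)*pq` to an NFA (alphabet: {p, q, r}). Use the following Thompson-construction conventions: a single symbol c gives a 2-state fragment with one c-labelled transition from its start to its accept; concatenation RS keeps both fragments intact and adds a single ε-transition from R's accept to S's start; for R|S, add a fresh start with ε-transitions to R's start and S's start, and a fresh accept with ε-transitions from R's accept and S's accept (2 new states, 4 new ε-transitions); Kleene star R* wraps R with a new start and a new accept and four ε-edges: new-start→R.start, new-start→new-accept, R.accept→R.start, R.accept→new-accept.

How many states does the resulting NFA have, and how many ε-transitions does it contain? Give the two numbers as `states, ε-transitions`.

16, 12

Per subexpression:
Each of the 6 symbol leaves contributes 2 states and 0 ε-transitions.
  rq : 4 states, 1 ε-transition
  rq ∪ p : 8 states, 5 ε-transitions
  (rq ∪ p)* : 10 states, 9 ε-transitions
  r(rq ∪ p)*pq : 16 states, 12 ε-transitions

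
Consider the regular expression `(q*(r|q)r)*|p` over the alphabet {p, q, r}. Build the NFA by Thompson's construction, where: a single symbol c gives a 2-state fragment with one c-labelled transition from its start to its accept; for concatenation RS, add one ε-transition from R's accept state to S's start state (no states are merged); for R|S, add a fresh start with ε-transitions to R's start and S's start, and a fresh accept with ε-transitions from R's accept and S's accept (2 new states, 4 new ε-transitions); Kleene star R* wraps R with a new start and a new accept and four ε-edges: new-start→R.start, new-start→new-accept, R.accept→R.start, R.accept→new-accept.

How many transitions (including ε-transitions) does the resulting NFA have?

By structural recursion:
Each of the 5 symbol leaves contributes 1 transition (1 symbol, 0 ε).
  q* = 5 transitions (1 symbol, 4 ε)
  r|q = 6 transitions (2 symbol, 4 ε)
  q*(r|q)r = 14 transitions (4 symbol, 10 ε)
  (q*(r|q)r)* = 18 transitions (4 symbol, 14 ε)
  (q*(r|q)r)*|p = 23 transitions (5 symbol, 18 ε)

23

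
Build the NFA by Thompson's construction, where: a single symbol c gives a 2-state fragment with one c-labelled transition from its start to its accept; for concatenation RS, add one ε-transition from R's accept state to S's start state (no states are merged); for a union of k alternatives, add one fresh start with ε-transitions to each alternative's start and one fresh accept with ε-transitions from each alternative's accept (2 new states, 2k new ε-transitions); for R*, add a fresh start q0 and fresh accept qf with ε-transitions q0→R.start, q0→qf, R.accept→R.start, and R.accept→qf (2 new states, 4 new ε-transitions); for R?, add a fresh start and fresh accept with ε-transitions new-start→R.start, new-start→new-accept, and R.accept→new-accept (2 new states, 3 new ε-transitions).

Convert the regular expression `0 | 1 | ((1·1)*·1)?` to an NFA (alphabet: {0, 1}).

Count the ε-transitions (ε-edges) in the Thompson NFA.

15

Recursing over subexpressions:
Each of the 5 symbol leaves contributes 0 ε-transitions.
  1·1 : 1 ε-transition
  (1·1)* : 5 ε-transitions
  (1·1)*·1 : 6 ε-transitions
  ((1·1)*·1)? : 9 ε-transitions
  0 | 1 | ((1·1)*·1)? : 15 ε-transitions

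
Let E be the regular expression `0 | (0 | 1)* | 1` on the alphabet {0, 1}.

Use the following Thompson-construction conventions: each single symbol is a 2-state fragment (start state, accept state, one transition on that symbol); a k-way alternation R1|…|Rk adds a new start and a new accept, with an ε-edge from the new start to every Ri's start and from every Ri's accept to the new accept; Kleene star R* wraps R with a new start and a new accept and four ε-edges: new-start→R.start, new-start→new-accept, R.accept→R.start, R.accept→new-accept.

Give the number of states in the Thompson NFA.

14

Recursing over subexpressions:
Each of the 4 symbol leaves contributes a 2-state fragment.
  0 | 1 : 6 states
  (0 | 1)* : 8 states
  0 | (0 | 1)* | 1 : 14 states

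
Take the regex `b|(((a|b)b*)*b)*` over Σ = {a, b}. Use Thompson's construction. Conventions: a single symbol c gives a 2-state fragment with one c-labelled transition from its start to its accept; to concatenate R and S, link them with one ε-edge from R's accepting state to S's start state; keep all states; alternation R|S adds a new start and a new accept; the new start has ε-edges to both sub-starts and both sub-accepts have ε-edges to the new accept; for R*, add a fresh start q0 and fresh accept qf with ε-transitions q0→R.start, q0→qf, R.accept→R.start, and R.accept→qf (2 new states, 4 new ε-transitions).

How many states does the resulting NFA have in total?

Bottom-up over the parse tree:
Each of the 5 symbol leaves contributes a 2-state fragment.
  a|b — 6 states
  b* — 4 states
  (a|b)b* — 10 states
  ((a|b)b*)* — 12 states
  ((a|b)b*)*b — 14 states
  (((a|b)b*)*b)* — 16 states
  b|(((a|b)b*)*b)* — 20 states

20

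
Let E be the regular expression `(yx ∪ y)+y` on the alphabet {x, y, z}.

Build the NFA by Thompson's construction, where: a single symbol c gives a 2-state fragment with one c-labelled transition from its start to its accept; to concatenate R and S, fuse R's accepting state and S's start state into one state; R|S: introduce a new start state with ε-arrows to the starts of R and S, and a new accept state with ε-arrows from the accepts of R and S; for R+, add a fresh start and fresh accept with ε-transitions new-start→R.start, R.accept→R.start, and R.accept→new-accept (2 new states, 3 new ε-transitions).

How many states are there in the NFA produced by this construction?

By structural recursion:
Each of the 4 symbol leaves contributes a 2-state fragment.
  yx : 3 states
  yx ∪ y : 7 states
  (yx ∪ y)+ : 9 states
  (yx ∪ y)+y : 10 states

10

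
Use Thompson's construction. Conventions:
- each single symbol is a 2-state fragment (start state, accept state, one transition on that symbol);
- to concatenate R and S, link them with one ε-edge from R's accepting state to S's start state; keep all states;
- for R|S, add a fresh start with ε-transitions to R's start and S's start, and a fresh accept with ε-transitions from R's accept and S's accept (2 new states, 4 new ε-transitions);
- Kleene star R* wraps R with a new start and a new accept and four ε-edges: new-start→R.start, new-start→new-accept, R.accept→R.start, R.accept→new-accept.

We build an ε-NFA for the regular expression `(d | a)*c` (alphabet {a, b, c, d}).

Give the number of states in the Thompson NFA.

10

Building bottom-up:
Each of the 3 symbol leaves contributes a 2-state fragment.
  d | a → 6 states
  (d | a)* → 8 states
  (d | a)*c → 10 states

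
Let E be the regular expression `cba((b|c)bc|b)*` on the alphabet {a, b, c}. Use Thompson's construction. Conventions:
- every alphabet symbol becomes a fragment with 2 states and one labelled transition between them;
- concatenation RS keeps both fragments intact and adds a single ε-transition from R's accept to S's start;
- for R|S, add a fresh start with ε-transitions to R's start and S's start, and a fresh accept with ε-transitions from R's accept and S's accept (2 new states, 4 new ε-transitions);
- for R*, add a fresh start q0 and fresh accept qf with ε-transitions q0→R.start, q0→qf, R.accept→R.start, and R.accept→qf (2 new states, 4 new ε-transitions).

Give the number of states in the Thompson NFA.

Recursing over subexpressions:
Each of the 8 symbol leaves contributes a 2-state fragment.
  b|c : 6 states
  (b|c)bc : 10 states
  (b|c)bc|b : 14 states
  ((b|c)bc|b)* : 16 states
  cba((b|c)bc|b)* : 22 states

22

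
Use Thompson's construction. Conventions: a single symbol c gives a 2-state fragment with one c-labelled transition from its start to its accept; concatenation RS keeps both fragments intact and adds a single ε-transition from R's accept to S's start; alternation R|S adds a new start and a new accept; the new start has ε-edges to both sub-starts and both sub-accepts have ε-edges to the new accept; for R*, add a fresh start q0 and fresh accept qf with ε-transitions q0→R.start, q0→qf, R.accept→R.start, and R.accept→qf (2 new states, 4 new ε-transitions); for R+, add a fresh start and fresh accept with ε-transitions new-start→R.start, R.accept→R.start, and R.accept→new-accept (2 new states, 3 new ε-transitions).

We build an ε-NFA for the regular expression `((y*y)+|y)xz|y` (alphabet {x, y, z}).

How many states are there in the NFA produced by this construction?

20

By structural recursion:
Each of the 6 symbol leaves contributes a 2-state fragment.
  y* = 4 states
  y*y = 6 states
  (y*y)+ = 8 states
  (y*y)+|y = 12 states
  ((y*y)+|y)xz = 16 states
  ((y*y)+|y)xz|y = 20 states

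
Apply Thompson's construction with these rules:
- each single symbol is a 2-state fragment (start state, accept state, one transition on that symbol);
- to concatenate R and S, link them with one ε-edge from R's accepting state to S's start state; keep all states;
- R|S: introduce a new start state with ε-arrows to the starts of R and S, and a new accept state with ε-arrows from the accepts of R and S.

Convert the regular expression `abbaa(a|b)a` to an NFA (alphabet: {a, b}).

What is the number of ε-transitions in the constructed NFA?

Per subexpression:
Each of the 8 symbol leaves contributes 0 ε-transitions.
  a|b : 4 ε-transitions
  abbaa(a|b)a : 10 ε-transitions

10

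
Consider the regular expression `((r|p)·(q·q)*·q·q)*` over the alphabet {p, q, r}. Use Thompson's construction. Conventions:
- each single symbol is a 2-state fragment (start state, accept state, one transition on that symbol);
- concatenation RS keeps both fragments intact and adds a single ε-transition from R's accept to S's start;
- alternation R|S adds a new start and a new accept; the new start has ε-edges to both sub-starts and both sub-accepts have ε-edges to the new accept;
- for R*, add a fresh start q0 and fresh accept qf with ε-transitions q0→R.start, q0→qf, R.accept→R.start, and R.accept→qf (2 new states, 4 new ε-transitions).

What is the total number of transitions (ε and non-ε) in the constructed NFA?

22

Recursing over subexpressions:
Each of the 6 symbol leaves contributes 1 transition (1 symbol, 0 ε).
  r|p = 6 transitions (2 symbol, 4 ε)
  q·q = 3 transitions (2 symbol, 1 ε)
  (q·q)* = 7 transitions (2 symbol, 5 ε)
  (r|p)·(q·q)*·q·q = 18 transitions (6 symbol, 12 ε)
  ((r|p)·(q·q)*·q·q)* = 22 transitions (6 symbol, 16 ε)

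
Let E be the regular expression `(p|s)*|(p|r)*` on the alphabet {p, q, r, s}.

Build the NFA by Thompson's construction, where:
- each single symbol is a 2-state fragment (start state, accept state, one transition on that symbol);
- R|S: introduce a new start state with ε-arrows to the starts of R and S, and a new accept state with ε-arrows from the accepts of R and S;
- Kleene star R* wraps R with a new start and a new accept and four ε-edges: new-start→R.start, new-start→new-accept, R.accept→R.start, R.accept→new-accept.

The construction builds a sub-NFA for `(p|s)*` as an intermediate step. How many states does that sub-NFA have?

8

Fragment for `(p|s)*`:
Each of the 2 symbol leaves contributes a 2-state fragment.
  p|s = 6 states
  (p|s)* = 8 states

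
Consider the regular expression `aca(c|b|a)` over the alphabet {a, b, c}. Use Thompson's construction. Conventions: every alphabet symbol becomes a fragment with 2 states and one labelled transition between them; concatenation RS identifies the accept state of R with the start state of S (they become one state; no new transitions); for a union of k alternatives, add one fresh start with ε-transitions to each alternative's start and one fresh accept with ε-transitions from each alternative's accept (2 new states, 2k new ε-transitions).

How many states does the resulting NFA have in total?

Building bottom-up:
Each of the 6 symbol leaves contributes a 2-state fragment.
  c|b|a : 8 states
  aca(c|b|a) : 11 states

11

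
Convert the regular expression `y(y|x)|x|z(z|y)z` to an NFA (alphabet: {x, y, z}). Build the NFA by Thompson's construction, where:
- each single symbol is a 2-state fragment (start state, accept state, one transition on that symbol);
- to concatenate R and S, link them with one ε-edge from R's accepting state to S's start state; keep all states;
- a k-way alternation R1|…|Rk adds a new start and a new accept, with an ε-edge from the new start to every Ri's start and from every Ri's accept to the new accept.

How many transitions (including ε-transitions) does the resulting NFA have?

Per subexpression:
Each of the 8 symbol leaves contributes 1 transition (1 symbol, 0 ε).
  y|x : 6 transitions (2 symbol, 4 ε)
  y(y|x) : 8 transitions (3 symbol, 5 ε)
  z|y : 6 transitions (2 symbol, 4 ε)
  z(z|y)z : 10 transitions (4 symbol, 6 ε)
  y(y|x)|x|z(z|y)z : 25 transitions (8 symbol, 17 ε)

25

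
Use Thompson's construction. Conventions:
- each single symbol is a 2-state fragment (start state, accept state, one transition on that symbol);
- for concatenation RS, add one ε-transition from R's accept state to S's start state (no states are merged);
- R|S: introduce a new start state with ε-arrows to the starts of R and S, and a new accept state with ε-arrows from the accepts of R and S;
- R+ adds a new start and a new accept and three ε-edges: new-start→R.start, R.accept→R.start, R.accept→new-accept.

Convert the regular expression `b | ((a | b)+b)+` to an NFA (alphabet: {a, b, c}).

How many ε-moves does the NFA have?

15

Building bottom-up:
Each of the 4 symbol leaves contributes 0 ε-transitions.
  a | b — 4 ε-transitions
  (a | b)+ — 7 ε-transitions
  (a | b)+b — 8 ε-transitions
  ((a | b)+b)+ — 11 ε-transitions
  b | ((a | b)+b)+ — 15 ε-transitions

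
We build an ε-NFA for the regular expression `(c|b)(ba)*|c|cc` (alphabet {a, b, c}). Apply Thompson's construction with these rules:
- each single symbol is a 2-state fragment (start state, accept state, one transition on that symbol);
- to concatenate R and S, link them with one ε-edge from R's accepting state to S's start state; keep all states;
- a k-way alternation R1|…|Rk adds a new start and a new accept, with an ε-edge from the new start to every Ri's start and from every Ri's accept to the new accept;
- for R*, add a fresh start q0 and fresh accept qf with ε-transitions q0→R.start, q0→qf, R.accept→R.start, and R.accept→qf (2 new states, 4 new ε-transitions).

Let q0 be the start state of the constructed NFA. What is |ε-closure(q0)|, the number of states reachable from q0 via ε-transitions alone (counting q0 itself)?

Work bottom-up. For each fragment F, track |ε-closure(F.start)| and whether F's accept lies in that closure (i.e. whether F accepts ε). A single-symbol fragment has closure size 1 and does not accept ε.
  c|b — C = 1 + 1 + 1 = 3 (the new accept is not ε-reachable since no branch accepts ε)
  ba — same as the first factor's closure: C = 1
  (ba)* — the star's fresh start ε-reaches both the body's start and the fresh accept: C = 2 + 1 = 3
  (c|b)(ba)* — same as the first factor's closure: C = 3
  cc — C equals the left operand's closure size = 1 (its accept is not ε-reachable, so the closure stops there)
  (c|b)(ba)*|c|cc — new start ε-reaches every alternative's start; none of them accept ε, so the new accept is not reached: C = 1 + 3 + 1 + 1 = 6

6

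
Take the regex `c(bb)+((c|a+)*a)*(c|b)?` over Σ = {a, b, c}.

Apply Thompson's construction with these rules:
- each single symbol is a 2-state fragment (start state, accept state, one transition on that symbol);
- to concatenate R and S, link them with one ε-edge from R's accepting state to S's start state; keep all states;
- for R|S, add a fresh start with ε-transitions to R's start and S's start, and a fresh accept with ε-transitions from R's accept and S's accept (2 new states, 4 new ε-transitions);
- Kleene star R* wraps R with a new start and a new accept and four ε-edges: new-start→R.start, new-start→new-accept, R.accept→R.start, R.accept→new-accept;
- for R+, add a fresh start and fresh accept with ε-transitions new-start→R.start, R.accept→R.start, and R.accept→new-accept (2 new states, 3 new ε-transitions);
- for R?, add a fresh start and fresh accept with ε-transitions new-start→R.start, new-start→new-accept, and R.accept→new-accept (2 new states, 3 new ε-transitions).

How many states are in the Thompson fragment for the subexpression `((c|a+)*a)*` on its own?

14

Fragment for `((c|a+)*a)*`:
Each of the 3 symbol leaves contributes a 2-state fragment.
  a+ : 4 states
  c|a+ : 8 states
  (c|a+)* : 10 states
  (c|a+)*a : 12 states
  ((c|a+)*a)* : 14 states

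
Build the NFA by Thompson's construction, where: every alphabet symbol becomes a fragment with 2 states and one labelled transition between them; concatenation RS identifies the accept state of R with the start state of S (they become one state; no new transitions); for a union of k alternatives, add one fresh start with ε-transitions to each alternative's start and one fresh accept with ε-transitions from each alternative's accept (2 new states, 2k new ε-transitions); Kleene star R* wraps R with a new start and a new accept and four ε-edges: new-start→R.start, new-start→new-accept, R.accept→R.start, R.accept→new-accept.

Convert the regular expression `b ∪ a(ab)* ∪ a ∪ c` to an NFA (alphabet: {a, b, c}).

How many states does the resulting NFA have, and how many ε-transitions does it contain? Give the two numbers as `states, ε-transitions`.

Recursing over subexpressions:
Each of the 6 symbol leaves contributes 2 states and 0 ε-transitions.
  ab → 3 states, 0 ε-transitions
  (ab)* → 5 states, 4 ε-transitions
  a(ab)* → 6 states, 4 ε-transitions
  b ∪ a(ab)* ∪ a ∪ c → 14 states, 12 ε-transitions

14, 12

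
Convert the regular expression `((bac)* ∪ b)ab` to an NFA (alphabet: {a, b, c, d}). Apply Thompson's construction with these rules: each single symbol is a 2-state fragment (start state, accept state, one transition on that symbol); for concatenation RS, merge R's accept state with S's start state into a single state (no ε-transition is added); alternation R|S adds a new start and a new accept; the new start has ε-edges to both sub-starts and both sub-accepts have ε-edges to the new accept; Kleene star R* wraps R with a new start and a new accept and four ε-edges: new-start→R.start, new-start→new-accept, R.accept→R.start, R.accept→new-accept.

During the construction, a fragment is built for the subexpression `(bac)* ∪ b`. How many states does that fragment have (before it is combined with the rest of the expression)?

10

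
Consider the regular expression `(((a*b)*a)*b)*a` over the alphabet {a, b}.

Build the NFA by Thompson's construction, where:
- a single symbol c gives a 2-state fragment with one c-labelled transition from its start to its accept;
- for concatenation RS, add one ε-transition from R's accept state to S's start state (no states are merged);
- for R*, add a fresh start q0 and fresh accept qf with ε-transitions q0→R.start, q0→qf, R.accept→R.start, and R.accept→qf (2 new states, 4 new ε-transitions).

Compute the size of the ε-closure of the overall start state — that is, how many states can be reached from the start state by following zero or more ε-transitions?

Compute the ε-closure size of each fragment's start state recursively; a symbol fragment's start has no outgoing ε-edge, so its closure is just itself (size 1).
  a* — new start has ε-edges to the inner start and to the new accept, so |ε-closure| = 2 + 1 = 3
  a*b — the left operand accepts ε, so the closure extends into the next operand (via the concat ε-link); |ε-closure| = 3 + 1 = 4
  (a*b)* — new start has ε-edges to the inner start and to the new accept, so |ε-closure| = 2 + 4 = 6
  (a*b)*a — |ε-closure| = 6 + 1 = 7 (closure spills across the concat boundary because the left factor accepts ε)
  ((a*b)*a)* — |ε-closure| = 1 (new start) + 7 (body) + 1 (new accept) = 9
  ((a*b)*a)*b — |ε-closure| = 9 + 1 = 10 (closure spills across the concat boundary because the left factor accepts ε)
  (((a*b)*a)*b)* — |ε-closure| = 1 (new start) + 10 (body) + 1 (new accept) = 12
  (((a*b)*a)*b)*a — |ε-closure| = 12 + 1 = 13 (closure spills across the concat boundary because the left factor accepts ε)

13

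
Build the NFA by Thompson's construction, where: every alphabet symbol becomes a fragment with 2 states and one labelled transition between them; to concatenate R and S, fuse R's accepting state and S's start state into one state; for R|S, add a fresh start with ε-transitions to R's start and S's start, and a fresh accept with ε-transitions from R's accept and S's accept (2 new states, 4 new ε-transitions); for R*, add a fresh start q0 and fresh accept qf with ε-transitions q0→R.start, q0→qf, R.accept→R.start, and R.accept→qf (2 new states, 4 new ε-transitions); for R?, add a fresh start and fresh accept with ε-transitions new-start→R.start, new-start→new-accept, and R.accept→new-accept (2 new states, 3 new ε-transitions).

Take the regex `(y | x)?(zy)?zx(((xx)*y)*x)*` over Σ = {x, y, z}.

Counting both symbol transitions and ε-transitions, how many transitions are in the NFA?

32

Per subexpression:
Each of the 10 symbol leaves contributes 1 transition (1 symbol, 0 ε).
  y | x : 6 transitions (2 symbol, 4 ε)
  (y | x)? : 9 transitions (2 symbol, 7 ε)
  zy : 2 transitions (2 symbol, 0 ε)
  (zy)? : 5 transitions (2 symbol, 3 ε)
  xx : 2 transitions (2 symbol, 0 ε)
  (xx)* : 6 transitions (2 symbol, 4 ε)
  (xx)*y : 7 transitions (3 symbol, 4 ε)
  ((xx)*y)* : 11 transitions (3 symbol, 8 ε)
  ((xx)*y)*x : 12 transitions (4 symbol, 8 ε)
  (((xx)*y)*x)* : 16 transitions (4 symbol, 12 ε)
  (y | x)?(zy)?zx(((xx)*y)*x)* : 32 transitions (10 symbol, 22 ε)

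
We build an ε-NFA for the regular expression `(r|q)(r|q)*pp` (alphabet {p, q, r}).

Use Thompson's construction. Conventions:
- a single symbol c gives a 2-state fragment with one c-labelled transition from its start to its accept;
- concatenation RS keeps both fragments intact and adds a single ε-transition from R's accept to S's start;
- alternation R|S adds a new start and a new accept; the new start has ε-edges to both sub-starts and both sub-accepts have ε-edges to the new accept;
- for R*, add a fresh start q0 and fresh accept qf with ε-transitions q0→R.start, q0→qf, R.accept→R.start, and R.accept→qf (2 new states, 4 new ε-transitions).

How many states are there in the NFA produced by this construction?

18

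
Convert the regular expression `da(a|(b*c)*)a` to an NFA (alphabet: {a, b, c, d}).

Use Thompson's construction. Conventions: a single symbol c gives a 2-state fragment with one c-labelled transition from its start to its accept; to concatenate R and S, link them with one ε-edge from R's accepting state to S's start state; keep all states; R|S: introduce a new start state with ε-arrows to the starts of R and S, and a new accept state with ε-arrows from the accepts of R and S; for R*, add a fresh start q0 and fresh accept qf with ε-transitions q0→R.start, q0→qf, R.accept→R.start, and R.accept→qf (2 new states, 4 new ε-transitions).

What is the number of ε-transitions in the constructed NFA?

16

Recursing over subexpressions:
Each of the 6 symbol leaves contributes 0 ε-transitions.
  b* → 4 ε-transitions
  b*c → 5 ε-transitions
  (b*c)* → 9 ε-transitions
  a|(b*c)* → 13 ε-transitions
  da(a|(b*c)*)a → 16 ε-transitions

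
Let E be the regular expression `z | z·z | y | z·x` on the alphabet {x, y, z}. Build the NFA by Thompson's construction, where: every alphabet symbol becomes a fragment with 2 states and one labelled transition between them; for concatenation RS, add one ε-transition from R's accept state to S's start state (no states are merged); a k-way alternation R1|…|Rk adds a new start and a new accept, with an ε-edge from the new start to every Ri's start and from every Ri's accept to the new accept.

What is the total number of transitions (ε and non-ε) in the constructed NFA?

16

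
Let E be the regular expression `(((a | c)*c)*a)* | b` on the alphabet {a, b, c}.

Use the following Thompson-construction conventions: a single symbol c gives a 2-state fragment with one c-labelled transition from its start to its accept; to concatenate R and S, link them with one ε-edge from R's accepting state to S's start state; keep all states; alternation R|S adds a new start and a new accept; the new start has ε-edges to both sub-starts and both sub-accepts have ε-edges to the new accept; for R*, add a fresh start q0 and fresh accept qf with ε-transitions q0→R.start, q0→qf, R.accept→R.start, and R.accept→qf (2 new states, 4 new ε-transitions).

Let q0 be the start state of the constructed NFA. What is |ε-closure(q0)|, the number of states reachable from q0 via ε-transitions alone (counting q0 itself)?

14

Compute the ε-closure size of each fragment's start state recursively; a symbol fragment's start has no outgoing ε-edge, so its closure is just itself (size 1).
  a | c → C = 1 + 1 + 1 = 3 (the new accept is not ε-reachable since no branch accepts ε)
  (a | c)* → the star's fresh start ε-reaches both the body's start and the fresh accept: C = 2 + 3 = 5
  (a | c)*c → the left operand accepts ε, so the closure extends into the next operand (via the concat ε-link); C = 5 + 1 = 6
  ((a | c)*c)* → C = 1 (new start) + 6 (body) + 1 (new accept) = 8
  ((a | c)*c)*a → the left operand accepts ε, so the closure extends into the next operand (via the concat ε-link); C = 8 + 1 = 9
  (((a | c)*c)*a)* → new start has ε-edges to the inner start and to the new accept, so C = 2 + 9 = 11
  (((a | c)*c)*a)* | b → new start ε-reaches every alternative's start; at least one alternative accepts ε, so the union's new accept is reached too: C = 1 + 11 + 1 + 1 = 14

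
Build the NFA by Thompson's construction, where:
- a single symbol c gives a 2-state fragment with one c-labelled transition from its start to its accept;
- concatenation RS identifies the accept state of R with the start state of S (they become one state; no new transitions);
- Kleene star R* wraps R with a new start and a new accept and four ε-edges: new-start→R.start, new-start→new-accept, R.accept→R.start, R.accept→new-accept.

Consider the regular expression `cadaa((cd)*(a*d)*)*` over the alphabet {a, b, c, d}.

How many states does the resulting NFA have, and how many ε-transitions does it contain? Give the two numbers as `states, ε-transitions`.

18, 16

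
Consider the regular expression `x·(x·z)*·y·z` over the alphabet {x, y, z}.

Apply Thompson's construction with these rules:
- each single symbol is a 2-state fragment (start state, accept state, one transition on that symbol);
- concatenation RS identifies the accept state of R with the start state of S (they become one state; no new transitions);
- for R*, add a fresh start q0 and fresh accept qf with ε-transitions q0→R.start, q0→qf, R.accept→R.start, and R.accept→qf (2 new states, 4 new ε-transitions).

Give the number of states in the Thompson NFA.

Per subexpression:
Each of the 5 symbol leaves contributes a 2-state fragment.
  x·z — 3 states
  (x·z)* — 5 states
  x·(x·z)*·y·z — 8 states

8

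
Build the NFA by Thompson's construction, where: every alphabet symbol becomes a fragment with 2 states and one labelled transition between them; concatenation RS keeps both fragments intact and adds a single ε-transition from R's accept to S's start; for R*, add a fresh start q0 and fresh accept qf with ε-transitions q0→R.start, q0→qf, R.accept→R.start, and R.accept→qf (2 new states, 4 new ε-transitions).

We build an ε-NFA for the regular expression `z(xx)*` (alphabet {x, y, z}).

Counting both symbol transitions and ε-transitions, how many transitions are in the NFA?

Recursing over subexpressions:
Each of the 3 symbol leaves contributes 1 transition (1 symbol, 0 ε).
  xx — 3 transitions (2 symbol, 1 ε)
  (xx)* — 7 transitions (2 symbol, 5 ε)
  z(xx)* — 9 transitions (3 symbol, 6 ε)

9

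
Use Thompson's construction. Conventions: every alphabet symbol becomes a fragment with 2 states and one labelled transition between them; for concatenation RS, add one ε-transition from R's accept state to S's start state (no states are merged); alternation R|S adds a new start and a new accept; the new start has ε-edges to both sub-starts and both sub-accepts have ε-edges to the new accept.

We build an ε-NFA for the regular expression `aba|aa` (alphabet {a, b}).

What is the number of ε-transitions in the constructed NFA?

7

Recursing over subexpressions:
Each of the 5 symbol leaves contributes 0 ε-transitions.
  aba = 2 ε-transitions
  aa = 1 ε-transition
  aba|aa = 7 ε-transitions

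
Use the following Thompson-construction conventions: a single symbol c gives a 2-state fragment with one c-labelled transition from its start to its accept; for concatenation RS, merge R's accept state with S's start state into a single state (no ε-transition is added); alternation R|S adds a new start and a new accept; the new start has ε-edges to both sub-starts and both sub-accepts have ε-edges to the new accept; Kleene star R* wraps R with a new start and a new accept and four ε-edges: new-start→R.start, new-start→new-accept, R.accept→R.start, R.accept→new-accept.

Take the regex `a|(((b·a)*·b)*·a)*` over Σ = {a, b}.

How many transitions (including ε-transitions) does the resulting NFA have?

21

Building bottom-up:
Each of the 5 symbol leaves contributes 1 transition (1 symbol, 0 ε).
  b·a = 2 transitions (2 symbol, 0 ε)
  (b·a)* = 6 transitions (2 symbol, 4 ε)
  (b·a)*·b = 7 transitions (3 symbol, 4 ε)
  ((b·a)*·b)* = 11 transitions (3 symbol, 8 ε)
  ((b·a)*·b)*·a = 12 transitions (4 symbol, 8 ε)
  (((b·a)*·b)*·a)* = 16 transitions (4 symbol, 12 ε)
  a|(((b·a)*·b)*·a)* = 21 transitions (5 symbol, 16 ε)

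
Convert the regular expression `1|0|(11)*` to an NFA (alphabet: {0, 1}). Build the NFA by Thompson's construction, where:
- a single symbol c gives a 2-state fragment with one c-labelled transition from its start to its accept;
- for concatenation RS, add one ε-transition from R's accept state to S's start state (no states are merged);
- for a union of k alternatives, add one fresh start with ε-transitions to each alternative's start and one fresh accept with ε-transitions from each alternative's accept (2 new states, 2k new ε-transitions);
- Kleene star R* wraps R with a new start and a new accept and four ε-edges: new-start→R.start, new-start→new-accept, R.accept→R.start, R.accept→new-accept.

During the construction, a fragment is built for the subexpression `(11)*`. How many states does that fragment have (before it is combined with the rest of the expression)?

Fragment for `(11)*`:
Each of the 2 symbol leaves contributes a 2-state fragment.
  11 = 4 states
  (11)* = 6 states

6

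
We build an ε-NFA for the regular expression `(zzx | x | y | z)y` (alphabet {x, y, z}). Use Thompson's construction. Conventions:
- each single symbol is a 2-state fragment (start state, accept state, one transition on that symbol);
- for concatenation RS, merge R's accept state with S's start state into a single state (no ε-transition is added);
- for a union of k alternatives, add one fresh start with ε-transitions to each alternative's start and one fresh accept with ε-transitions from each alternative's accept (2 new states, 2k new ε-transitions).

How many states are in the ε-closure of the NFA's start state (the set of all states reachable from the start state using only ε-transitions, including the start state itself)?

5

Work bottom-up. For each fragment F, track |ε-closure(F.start)| and whether F's accept lies in that closure (i.e. whether F accepts ε). A single-symbol fragment has closure size 1 and does not accept ε.
  zzx : same as the first factor's closure: |closure| = 1
  zzx | x | y | z : |closure| = 1 + 1 + 1 + 1 + 1 = 5 (the new accept is not ε-reachable since no branch accepts ε)
  (zzx | x | y | z)y : |closure| equals the left operand's closure size = 5 (its accept is not ε-reachable, so the closure stops there)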